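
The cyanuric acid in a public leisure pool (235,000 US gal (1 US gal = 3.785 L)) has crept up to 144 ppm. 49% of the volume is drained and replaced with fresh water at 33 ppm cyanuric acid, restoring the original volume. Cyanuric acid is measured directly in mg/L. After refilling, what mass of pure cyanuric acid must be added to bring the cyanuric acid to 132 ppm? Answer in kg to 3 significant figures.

Volume: 235,000 US gal × 3.785 L/gal = 889,475 L.
After draining 49% and refilling: 144 × 0.51 + 33 × 0.49 = 89.61 ppm.
Deficit to target: 132 − 89.61 = 42.39 mg/L.
Mass: 42.39 mg/L × 889,475 L = 37,700 g cyanuric acid.

37.7 kg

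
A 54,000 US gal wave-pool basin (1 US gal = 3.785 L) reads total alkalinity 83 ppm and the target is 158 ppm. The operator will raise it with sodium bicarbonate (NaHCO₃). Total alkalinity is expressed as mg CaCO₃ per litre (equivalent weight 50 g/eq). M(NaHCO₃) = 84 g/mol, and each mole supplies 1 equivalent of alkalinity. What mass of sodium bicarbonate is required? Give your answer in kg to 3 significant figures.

25.8 kg

Volume: 54,000 US gal × 3.785 L/gal = 204,390 L.
Alkalinity to add: (158 − 83) = 75 mg/L as CaCO₃ × 204,390 L = 15,330 g as CaCO₃.
Equivalents: 15,330 g ÷ 50 g/eq = 306.6 eq.
NaHCO₃ supplies 1 eq per mole → 306.6 mol.
Mass: 306.6 mol × 84 g/mol = 25,750 g.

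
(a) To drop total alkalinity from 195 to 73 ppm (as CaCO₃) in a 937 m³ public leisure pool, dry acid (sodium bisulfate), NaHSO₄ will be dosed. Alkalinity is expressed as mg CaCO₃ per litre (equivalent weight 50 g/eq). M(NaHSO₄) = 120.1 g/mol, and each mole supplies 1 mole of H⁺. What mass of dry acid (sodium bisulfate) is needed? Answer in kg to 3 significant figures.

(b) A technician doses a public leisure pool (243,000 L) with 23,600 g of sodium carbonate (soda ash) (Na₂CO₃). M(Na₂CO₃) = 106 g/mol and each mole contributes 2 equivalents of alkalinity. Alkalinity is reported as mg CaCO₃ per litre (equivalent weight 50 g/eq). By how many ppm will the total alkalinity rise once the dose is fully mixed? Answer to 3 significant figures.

(a) Volume: 937 m³ = 937,000 L.
(a) Alkalinity to neutralize: (195 − 73) = 122 mg/L as CaCO₃ × 937,000 L = 114,300 g as CaCO₃.
(a) Equivalents of H⁺ required: 114,300 ÷ 50 g/eq = 2286 eq = 2286 mol NaHSO₄.
(a) Mass of NaHSO₄: 2286 × 120.1 = 274,600 g.

(b) Moles of Na₂CO₃: 23,600 g ÷ 106 g/mol = 222.6 mol → 445.3 eq of alkalinity.
(b) As CaCO₃: 445.3 eq × 50 g/eq = 22,260 g.
(b) Rise: 22,260 g / 243,000 L × 1000 = 91.62 mg/L.

(a) 275 kg; (b) 91.6 ppm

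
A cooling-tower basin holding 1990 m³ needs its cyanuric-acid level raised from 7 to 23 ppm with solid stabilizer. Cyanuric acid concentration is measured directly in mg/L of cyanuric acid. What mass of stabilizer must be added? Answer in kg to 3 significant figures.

Volume: 1990 m³ = 1,990,000 L.
CYA to add: (23 − 7) = 16 mg/L × 1,990,000 L = 31,840 g cyanuric acid.

31.8 kg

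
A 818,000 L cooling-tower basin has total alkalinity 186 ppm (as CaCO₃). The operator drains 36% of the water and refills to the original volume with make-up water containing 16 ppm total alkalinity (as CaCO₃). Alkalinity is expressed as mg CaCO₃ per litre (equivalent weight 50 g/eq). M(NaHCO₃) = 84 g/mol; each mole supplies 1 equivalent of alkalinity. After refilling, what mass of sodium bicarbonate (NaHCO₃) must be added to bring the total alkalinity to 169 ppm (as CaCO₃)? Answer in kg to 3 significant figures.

After draining 36% and refilling: 186 × 0.64 + 16 × 0.36 = 124.8 ppm.
Deficit to target: 169 − 124.8 = 44.2 mg/L.
As CaCO₃: 44.2 mg/L × 818,000 L = 36,160 g; ÷ 50 g/eq ÷ 1 = 723.1 mol NaHCO₃.
Mass: 723.1 × 84 = 60,740 g.

60.7 kg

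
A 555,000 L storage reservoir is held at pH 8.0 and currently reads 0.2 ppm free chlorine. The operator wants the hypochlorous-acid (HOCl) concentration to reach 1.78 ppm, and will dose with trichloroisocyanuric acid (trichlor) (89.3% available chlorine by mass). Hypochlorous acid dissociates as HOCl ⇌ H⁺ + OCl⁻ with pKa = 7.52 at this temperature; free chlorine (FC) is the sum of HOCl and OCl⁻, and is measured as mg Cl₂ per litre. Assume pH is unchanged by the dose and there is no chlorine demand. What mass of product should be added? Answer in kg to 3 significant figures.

4.32 kg

[OCl⁻]/[HOCl] = 10^(pH − pKa) = 10^(8.0 − 7.52) = 3.02; fraction as HOCl = 1/(1 + 3.02) = 0.2488.
Free chlorine required for 1.78 ppm HOCl: 1.78 / 0.2488 = 7.156 ppm.
FC to add: 7.156 − 0.2 = 6.956 mg/L as Cl₂.
Cl₂ equivalent: 6.956 mg/L × 555,000 L = 3860 g.
Product at 89.3% available Cl: 3860 / 0.893 = 4323 g.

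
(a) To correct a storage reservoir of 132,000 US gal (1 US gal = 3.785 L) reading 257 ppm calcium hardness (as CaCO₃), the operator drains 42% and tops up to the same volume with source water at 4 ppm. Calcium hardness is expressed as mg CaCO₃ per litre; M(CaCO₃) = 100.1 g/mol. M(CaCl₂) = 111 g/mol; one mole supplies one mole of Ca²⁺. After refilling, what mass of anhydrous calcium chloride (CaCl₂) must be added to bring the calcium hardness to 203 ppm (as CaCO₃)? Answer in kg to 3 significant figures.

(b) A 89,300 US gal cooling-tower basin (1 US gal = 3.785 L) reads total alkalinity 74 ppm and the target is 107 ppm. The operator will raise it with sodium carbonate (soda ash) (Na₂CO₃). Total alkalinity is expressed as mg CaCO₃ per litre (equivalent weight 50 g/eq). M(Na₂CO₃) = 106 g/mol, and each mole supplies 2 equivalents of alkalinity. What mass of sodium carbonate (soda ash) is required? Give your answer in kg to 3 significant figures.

(a) 29.0 kg; (b) 11.8 kg

(a) Volume: 132,000 US gal × 3.785 L/gal = 499,620 L.
(a) After draining 42% and refilling: 257 × 0.58 + 4 × 0.42 = 150.74 ppm.
(a) Deficit to target: 203 − 150.74 = 52.26 mg/L.
(a) As CaCO₃: 52.26 mg/L × 499,620 L = 26,110 g; ÷ 100.1 = 260.8 mol Ca²⁺.
(a) Mass: 260.8 × 111 = 28,950 g.

(b) Volume: 89,300 US gal × 3.785 L/gal = 338,000 L.
(b) Alkalinity to add: (107 − 74) = 33 mg/L as CaCO₃ × 338,000 L = 11,150 g as CaCO₃.
(b) Equivalents: 11,150 g ÷ 50 g/eq = 223.1 eq.
(b) Each mole of Na₂CO₃ supplies 2 eq, so 223.1 / 2 = 111.5 mol.
(b) Mass: 111.5 mol × 106 g/mol = 11,820 g.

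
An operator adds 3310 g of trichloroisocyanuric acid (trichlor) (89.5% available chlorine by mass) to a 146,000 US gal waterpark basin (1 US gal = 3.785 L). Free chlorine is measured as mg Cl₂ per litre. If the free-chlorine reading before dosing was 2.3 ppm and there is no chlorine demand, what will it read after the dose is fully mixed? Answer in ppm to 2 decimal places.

7.66 ppm

Volume: 146,000 US gal × 3.785 L/gal = 552,610 L.
Available chlorine delivered: 3310 g × 0.895 = 2962 g as Cl₂.
Concentration rise: 2962 g / 552,610 L = 5.361 mg/L = 5.36 ppm.
Final FC: 2.3 + 5.36 = 7.66 ppm.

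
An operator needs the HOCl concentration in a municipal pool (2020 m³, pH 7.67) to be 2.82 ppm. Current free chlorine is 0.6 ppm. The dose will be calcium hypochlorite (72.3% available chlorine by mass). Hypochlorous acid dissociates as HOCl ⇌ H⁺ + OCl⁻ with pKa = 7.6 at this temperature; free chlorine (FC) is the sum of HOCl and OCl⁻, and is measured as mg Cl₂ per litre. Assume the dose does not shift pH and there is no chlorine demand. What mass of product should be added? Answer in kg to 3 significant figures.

15.5 kg

Volume: 2020 m³ = 2,020,000 L.
[OCl⁻]/[HOCl] = 10^(pH − pKa) = 10^(7.67 − 7.6) = 1.175; fraction as HOCl = 1/(1 + 1.175) = 0.4598.
Free chlorine required for 2.82 ppm HOCl: 2.82 / 0.4598 = 6.133 ppm.
FC to add: 6.133 − 0.6 = 5.533 mg/L as Cl₂.
Cl₂ equivalent: 5.533 mg/L × 2,020,000 L = 11,180 g.
Product at 72.3% available Cl: 11,180 / 0.723 = 15,460 g.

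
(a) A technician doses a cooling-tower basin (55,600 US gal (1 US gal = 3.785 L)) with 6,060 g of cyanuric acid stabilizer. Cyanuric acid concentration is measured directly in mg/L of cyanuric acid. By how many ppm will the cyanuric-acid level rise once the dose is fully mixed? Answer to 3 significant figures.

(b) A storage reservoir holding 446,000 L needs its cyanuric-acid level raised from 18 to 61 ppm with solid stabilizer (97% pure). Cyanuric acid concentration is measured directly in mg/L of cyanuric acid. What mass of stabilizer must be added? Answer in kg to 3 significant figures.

(a) 28.8 ppm; (b) 19.8 kg

(a) Volume: 55,600 US gal × 3.785 L/gal = 210,446 L.
(a) Rise: 6,060 g / 210,446 L × 1000 = 28.8 mg/L.

(b) CYA to add: (61 − 18) = 43 mg/L × 446,000 L = 19,180 g cyanuric acid.
(b) At 97% purity: 19,180 / 0.97 = 19,770 g product.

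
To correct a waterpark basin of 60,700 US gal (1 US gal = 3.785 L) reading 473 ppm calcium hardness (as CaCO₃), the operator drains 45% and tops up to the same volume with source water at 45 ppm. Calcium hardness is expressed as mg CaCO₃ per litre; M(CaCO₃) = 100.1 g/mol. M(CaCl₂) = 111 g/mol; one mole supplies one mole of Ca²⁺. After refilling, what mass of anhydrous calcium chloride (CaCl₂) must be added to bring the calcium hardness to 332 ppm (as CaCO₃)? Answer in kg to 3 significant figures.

13.1 kg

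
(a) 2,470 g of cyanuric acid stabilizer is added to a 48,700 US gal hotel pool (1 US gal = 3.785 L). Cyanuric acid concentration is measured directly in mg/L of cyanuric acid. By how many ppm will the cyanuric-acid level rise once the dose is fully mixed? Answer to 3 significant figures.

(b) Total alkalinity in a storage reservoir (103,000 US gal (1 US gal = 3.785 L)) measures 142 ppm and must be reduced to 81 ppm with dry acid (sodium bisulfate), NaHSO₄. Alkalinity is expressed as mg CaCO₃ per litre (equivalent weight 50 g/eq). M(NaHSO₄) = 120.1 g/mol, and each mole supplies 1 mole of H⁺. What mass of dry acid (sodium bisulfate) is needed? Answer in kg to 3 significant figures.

(a) 13.4 ppm; (b) 57.1 kg

(a) Volume: 48,700 US gal × 3.785 L/gal = 184,330 L.
(a) Rise: 2,470 g / 184,330 L × 1000 = 13.4 mg/L.

(b) Volume: 103,000 US gal × 3.785 L/gal = 389,855 L.
(b) Alkalinity to neutralize: (142 − 81) = 61 mg/L as CaCO₃ × 389,855 L = 23,780 g as CaCO₃.
(b) Equivalents of H⁺ required: 23,780 ÷ 50 g/eq = 475.6 eq = 475.6 mol NaHSO₄.
(b) Mass of NaHSO₄: 475.6 × 120.1 = 57,120 g.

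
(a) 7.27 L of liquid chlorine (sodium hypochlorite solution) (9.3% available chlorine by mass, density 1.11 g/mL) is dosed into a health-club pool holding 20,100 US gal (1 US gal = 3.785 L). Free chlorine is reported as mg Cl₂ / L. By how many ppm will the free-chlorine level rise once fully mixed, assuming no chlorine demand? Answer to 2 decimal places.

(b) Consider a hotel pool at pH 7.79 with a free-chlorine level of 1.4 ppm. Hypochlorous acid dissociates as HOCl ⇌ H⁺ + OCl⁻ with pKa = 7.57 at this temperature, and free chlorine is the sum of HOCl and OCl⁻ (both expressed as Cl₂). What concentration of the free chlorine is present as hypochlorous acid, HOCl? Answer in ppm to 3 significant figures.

(a) Volume: 20,100 US gal × 3.785 L/gal = 76,078 L.
(a) Mass of solution: 7.27 L × 1000 mL/L × 1.11 g/mL = 8070 g.
(a) Available chlorine delivered: 8070 g × 0.093 = 750.5 g as Cl₂.
(a) Concentration rise: 750.5 g / 76,078 L = 9.865 mg/L = 9.86 ppm.

(b) [OCl⁻]/[HOCl] = 10^(pH − pKa) = 10^(7.79 − 7.57) = 10^0.22 = 1.66.
(b) Fraction as HOCl = 1 / (1 + 1.66) = 0.376.
(b) HOCl = 0.376 × 1.4 ppm = 0.5264 ppm.

(a) 9.86 ppm; (b) 0.526 ppm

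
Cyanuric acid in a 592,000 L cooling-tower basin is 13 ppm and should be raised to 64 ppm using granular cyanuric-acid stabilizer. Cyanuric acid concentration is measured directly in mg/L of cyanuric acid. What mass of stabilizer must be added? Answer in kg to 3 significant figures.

CYA to add: (64 − 13) = 51 mg/L × 592,000 L = 30,190 g cyanuric acid.

30.2 kg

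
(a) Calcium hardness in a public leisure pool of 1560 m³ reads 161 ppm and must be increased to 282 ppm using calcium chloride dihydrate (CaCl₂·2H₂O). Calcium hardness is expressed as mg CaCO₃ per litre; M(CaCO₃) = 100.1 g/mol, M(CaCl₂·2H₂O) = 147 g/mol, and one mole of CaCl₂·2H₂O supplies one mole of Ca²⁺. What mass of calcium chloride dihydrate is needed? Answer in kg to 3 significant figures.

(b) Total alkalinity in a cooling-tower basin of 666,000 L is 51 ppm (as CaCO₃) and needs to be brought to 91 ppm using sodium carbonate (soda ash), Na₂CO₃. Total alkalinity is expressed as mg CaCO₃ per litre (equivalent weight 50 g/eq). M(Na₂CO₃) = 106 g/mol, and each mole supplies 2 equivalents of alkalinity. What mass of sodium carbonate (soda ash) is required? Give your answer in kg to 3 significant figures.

(a) Volume: 1560 m³ = 1,560,000 L.
(a) Hardness to add: (282 − 161) = 121 mg/L as CaCO₃ × 1,560,000 L = 188,800 g as CaCO₃.
(a) Moles of Ca²⁺ (1 mol Ca²⁺ ≡ 1 mol CaCO₃): 188,800 / 100.1 g/mol = 1886 mol.
(a) Mass of CaCl₂·2H₂O: 1886 × 147 = 277,200 g.

(b) Alkalinity to add: (91 − 51) = 40 mg/L as CaCO₃ × 666,000 L = 26,640 g as CaCO₃.
(b) Equivalents: 26,640 g ÷ 50 g/eq = 532.8 eq.
(b) Each mole of Na₂CO₃ supplies 2 eq, so 532.8 / 2 = 266.4 mol.
(b) Mass: 266.4 mol × 106 g/mol = 28,240 g.

(a) 277 kg; (b) 28.2 kg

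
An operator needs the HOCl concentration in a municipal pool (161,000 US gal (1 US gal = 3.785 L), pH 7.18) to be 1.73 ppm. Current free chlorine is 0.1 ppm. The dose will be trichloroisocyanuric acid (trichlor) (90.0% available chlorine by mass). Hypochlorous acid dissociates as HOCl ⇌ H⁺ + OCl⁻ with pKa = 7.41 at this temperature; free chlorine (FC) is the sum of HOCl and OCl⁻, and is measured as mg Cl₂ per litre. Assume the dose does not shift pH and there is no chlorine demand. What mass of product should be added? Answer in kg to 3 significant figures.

1.79 kg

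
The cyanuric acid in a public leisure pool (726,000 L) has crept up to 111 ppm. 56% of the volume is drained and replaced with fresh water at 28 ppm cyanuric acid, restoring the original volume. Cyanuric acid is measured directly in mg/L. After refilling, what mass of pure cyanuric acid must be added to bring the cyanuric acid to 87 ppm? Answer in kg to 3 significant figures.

16.3 kg

After draining 56% and refilling: 111 × 0.44 + 28 × 0.56 = 64.52 ppm.
Deficit to target: 87 − 64.52 = 22.48 mg/L.
Mass: 22.48 mg/L × 726,000 L = 16,320 g cyanuric acid.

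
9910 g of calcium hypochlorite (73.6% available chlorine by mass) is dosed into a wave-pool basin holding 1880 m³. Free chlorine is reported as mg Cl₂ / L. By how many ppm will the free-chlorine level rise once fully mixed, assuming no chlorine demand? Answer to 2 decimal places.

3.88 ppm

Volume: 1880 m³ = 1,880,000 L.
Available chlorine delivered: 9910 g × 0.736 = 7294 g as Cl₂.
Concentration rise: 7294 g / 1,880,000 L = 3.88 mg/L = 3.88 ppm.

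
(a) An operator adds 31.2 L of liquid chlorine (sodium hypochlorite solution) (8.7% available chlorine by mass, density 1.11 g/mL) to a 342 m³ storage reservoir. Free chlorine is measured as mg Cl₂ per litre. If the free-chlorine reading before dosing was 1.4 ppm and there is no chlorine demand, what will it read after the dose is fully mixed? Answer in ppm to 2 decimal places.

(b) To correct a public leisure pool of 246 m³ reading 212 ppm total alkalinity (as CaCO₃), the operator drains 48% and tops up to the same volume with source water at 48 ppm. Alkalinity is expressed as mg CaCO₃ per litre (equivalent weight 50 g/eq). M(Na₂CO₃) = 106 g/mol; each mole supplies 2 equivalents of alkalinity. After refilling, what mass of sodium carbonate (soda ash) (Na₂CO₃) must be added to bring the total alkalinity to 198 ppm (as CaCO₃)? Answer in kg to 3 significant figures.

(a) Volume: 342 m³ = 342,000 L.
(a) Mass of solution: 31.2 L × 1000 mL/L × 1.11 g/mL = 34,630 g.
(a) Available chlorine delivered: 34,630 g × 0.087 = 3013 g as Cl₂.
(a) Concentration rise: 3013 g / 342,000 L = 8.81 mg/L = 8.81 ppm.
(a) Final FC: 1.4 + 8.81 = 10.21 ppm.

(b) Volume: 246 m³ = 246,000 L.
(b) After draining 48% and refilling: 212 × 0.52 + 48 × 0.48 = 133.28 ppm.
(b) Deficit to target: 198 − 133.28 = 64.72 mg/L.
(b) As CaCO₃: 64.72 mg/L × 246,000 L = 15,920 g; ÷ 50 g/eq ÷ 2 = 159.2 mol Na₂CO₃.
(b) Mass: 159.2 × 106 = 16,880 g.

(a) 10.21 ppm; (b) 16.9 kg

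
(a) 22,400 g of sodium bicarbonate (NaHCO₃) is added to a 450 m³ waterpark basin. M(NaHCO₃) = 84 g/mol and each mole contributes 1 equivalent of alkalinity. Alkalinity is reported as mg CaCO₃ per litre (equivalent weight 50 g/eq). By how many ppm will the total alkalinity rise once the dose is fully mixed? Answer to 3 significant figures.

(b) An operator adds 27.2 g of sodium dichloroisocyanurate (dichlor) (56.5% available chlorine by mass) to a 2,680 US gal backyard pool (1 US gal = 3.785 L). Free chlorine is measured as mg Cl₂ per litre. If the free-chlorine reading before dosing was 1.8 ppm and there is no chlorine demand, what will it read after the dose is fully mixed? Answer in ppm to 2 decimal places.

(a) 29.6 ppm; (b) 3.32 ppm

(a) Volume: 450 m³ = 450,000 L.
(a) Moles of NaHCO₃: 22,400 g ÷ 84 g/mol = 266.7 mol → 266.7 eq of alkalinity.
(a) As CaCO₃: 266.7 eq × 50 g/eq = 13,330 g.
(a) Rise: 13,330 g / 450,000 L × 1000 = 29.63 mg/L.

(b) Volume: 2,680 US gal × 3.785 L/gal = 10,144 L.
(b) Available chlorine delivered: 27.2 g × 0.565 = 15.37 g as Cl₂.
(b) Concentration rise: 15.37 g / 10,144 L = 1.515 mg/L = 1.52 ppm.
(b) Final FC: 1.8 + 1.52 = 3.32 ppm.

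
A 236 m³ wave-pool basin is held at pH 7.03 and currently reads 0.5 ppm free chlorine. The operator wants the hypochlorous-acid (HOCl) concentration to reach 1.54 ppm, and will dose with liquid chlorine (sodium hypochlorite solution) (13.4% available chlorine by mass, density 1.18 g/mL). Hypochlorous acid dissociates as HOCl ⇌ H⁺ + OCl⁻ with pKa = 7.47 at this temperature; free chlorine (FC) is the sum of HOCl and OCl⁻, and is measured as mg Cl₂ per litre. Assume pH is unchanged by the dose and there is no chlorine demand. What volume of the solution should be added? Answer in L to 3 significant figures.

2.39 L

Volume: 236 m³ = 236,000 L.
[OCl⁻]/[HOCl] = 10^(pH − pKa) = 10^(7.03 − 7.47) = 0.3631; fraction as HOCl = 1/(1 + 0.3631) = 0.7336.
Free chlorine required for 1.54 ppm HOCl: 1.54 / 0.7336 = 2.099 ppm.
FC to add: 2.099 − 0.5 = 1.599 mg/L as Cl₂.
Cl₂ equivalent: 1.599 mg/L × 236,000 L = 377.4 g.
Product at 13.4% available Cl: 377.4 / 0.134 = 2816 g.
Volume: 2816 g ÷ 1.18 g/mL = 2387 mL.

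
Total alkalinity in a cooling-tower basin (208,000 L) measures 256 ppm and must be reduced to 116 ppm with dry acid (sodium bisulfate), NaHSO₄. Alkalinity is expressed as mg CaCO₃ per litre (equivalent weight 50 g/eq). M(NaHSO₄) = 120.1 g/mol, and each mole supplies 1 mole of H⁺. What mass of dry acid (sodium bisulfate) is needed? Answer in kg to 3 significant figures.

69.9 kg

Alkalinity to neutralize: (256 − 116) = 140 mg/L as CaCO₃ × 208,000 L = 29,120 g as CaCO₃.
Equivalents of H⁺ required: 29,120 ÷ 50 g/eq = 582.4 eq = 582.4 mol NaHSO₄.
Mass of NaHSO₄: 582.4 × 120.1 = 69,950 g.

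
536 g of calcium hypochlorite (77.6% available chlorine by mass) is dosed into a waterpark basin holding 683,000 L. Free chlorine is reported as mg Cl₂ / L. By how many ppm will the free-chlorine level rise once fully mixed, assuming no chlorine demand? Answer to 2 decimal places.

0.61 ppm

Available chlorine delivered: 536 g × 0.776 = 415.9 g as Cl₂.
Concentration rise: 415.9 g / 683,000 L = 0.609 mg/L = 0.61 ppm.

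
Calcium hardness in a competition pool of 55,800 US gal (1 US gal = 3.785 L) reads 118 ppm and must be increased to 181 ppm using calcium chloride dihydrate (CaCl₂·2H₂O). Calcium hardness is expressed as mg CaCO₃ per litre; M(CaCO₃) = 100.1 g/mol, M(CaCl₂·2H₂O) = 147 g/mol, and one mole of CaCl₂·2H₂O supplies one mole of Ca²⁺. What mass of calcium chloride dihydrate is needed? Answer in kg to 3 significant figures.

19.5 kg

Volume: 55,800 US gal × 3.785 L/gal = 211,203 L.
Hardness to add: (181 − 118) = 63 mg/L as CaCO₃ × 211,203 L = 13,310 g as CaCO₃.
Moles of Ca²⁺ (1 mol Ca²⁺ ≡ 1 mol CaCO₃): 13,310 / 100.1 g/mol = 132.9 mol.
Mass of CaCl₂·2H₂O: 132.9 × 147 = 19,540 g.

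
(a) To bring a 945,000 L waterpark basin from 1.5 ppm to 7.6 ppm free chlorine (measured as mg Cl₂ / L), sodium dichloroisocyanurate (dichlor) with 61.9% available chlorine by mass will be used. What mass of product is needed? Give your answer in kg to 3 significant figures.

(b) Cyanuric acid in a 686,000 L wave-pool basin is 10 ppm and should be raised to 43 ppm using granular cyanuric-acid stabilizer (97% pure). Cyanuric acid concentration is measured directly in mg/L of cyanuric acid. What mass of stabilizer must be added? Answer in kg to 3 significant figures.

(a) Chlorine deficit: 7.6 − 1.5 = 6.1 ppm = 6.1 mg/L as Cl₂.
(a) Cl₂ equivalent needed: 6.1 mg/L × 945,000 L = 5,764,000 mg = 5764 g.
(a) Product at 61.9% available chlorine: 5764 / 0.619 = 9313 g.

(b) CYA to add: (43 − 10) = 33 mg/L × 686,000 L = 22,640 g cyanuric acid.
(b) At 97% purity: 22,640 / 0.97 = 23,340 g product.

(a) 9.31 kg; (b) 23.3 kg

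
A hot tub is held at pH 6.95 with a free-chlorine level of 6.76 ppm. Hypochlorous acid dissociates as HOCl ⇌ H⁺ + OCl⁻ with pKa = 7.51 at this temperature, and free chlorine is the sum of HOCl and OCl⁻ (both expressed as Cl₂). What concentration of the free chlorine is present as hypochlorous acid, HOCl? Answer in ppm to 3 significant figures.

[OCl⁻]/[HOCl] = 10^(pH − pKa) = 10^(6.95 − 7.51) = 10^-0.56 = 0.2754.
Fraction as HOCl = 1 / (1 + 0.2754) = 0.7841.
HOCl = 0.7841 × 6.76 ppm = 5.3 ppm.

5.30 ppm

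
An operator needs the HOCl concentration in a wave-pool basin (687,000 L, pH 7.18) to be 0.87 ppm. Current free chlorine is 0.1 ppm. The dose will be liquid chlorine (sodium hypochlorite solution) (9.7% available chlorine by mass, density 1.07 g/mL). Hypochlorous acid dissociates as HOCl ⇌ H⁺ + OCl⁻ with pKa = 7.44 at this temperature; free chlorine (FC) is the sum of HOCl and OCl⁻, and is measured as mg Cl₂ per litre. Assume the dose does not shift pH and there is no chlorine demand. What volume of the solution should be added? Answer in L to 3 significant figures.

[OCl⁻]/[HOCl] = 10^(pH − pKa) = 10^(7.18 − 7.44) = 0.5495; fraction as HOCl = 1/(1 + 0.5495) = 0.6454.
Free chlorine required for 0.87 ppm HOCl: 0.87 / 0.6454 = 1.348 ppm.
FC to add: 1.348 − 0.1 = 1.248 mg/L as Cl₂.
Cl₂ equivalent: 1.248 mg/L × 687,000 L = 857.4 g.
Product at 9.7% available Cl: 857.4 / 0.097 = 8840 g.
Volume: 8840 g ÷ 1.07 g/mL = 8261 mL.

8.26 L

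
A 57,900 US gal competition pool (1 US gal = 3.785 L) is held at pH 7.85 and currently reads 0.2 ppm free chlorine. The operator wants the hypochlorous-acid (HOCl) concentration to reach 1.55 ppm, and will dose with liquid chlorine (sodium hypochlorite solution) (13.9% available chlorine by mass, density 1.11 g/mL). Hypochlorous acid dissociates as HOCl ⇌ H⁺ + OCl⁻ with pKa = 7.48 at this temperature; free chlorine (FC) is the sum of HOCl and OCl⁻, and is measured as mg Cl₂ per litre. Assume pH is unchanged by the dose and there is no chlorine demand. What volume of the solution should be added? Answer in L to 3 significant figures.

7.08 L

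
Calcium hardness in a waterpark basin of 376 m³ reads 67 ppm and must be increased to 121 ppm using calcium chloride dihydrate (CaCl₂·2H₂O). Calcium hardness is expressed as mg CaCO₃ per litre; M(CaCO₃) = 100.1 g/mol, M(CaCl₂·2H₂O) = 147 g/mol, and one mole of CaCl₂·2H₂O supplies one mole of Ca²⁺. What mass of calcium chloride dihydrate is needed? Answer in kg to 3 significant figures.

Volume: 376 m³ = 376,000 L.
Hardness to add: (121 − 67) = 54 mg/L as CaCO₃ × 376,000 L = 20,300 g as CaCO₃.
Moles of Ca²⁺ (1 mol Ca²⁺ ≡ 1 mol CaCO₃): 20,300 / 100.1 g/mol = 202.8 mol.
Mass of CaCl₂·2H₂O: 202.8 × 147 = 29,820 g.

29.8 kg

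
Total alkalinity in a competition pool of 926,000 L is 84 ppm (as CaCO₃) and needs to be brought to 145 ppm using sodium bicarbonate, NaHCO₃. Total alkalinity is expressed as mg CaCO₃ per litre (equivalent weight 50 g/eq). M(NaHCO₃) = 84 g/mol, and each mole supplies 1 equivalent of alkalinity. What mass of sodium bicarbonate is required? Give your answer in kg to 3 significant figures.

94.9 kg

Alkalinity to add: (145 − 84) = 61 mg/L as CaCO₃ × 926,000 L = 56,490 g as CaCO₃.
Equivalents: 56,490 g ÷ 50 g/eq = 1130 eq.
NaHCO₃ supplies 1 eq per mole → 1130 mol.
Mass: 1130 mol × 84 g/mol = 94,900 g.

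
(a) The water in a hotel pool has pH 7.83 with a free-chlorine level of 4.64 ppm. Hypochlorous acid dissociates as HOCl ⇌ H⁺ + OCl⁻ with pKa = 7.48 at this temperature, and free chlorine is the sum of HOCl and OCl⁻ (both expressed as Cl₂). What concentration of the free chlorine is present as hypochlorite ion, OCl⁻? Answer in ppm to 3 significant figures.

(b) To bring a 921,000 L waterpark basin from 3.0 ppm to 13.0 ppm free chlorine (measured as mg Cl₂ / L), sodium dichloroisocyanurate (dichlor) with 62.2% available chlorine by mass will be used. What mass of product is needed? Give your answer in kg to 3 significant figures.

(a) 3.21 ppm; (b) 14.8 kg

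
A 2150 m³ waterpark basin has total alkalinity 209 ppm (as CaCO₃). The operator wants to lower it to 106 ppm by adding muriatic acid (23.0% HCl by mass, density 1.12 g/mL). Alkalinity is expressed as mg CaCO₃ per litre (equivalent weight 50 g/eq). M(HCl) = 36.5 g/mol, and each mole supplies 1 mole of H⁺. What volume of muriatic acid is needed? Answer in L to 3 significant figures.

628 L

Volume: 2150 m³ = 2,150,000 L.
Alkalinity to neutralize: (209 − 106) = 103 mg/L as CaCO₃ × 2,150,000 L = 221,400 g as CaCO₃.
Equivalents of H⁺ required: 221,400 ÷ 50 g/eq = 4429 eq = 4429 mol HCl.
Mass of HCl: 4429 × 36.5 = 161,700 g.
Mass of 23.0% solution: 161,700 / 0.23 = 702,900 g.
Volume: 702,900 g ÷ 1.12 g/mL = 627,600 mL.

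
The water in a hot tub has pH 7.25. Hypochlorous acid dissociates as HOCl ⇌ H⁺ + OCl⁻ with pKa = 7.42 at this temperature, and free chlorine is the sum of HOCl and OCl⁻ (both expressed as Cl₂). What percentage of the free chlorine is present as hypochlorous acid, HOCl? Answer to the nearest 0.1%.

[OCl⁻]/[HOCl] = 10^(pH − pKa) = 10^(7.25 − 7.42) = 10^-0.17 = 0.6761.
Fraction as HOCl = 1 / (1 + 0.6761) = 0.5966.

59.7%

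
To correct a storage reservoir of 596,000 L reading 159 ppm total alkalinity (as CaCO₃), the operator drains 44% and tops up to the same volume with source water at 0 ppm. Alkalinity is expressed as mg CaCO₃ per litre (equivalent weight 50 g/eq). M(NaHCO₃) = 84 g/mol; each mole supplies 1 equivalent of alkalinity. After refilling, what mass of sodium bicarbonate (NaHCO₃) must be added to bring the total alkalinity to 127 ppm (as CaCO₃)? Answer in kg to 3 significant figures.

After draining 44% and refilling: 159 × 0.56 + 0 × 0.44 = 89.04 ppm.
Deficit to target: 127 − 89.04 = 37.96 mg/L.
As CaCO₃: 37.96 mg/L × 596,000 L = 22,620 g; ÷ 50 g/eq ÷ 1 = 452.5 mol NaHCO₃.
Mass: 452.5 × 84 = 38,010 g.

38.0 kg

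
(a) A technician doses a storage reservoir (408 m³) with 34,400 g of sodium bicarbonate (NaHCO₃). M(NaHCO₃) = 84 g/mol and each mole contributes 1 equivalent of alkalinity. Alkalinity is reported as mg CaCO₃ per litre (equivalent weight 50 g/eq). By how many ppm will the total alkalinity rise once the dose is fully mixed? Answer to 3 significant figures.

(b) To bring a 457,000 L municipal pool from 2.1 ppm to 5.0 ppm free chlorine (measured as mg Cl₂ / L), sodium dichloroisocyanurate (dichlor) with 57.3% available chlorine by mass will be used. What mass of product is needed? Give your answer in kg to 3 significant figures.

(a) 50.2 ppm; (b) 2.31 kg

(a) Volume: 408 m³ = 408,000 L.
(a) Moles of NaHCO₃: 34,400 g ÷ 84 g/mol = 409.5 mol → 409.5 eq of alkalinity.
(a) As CaCO₃: 409.5 eq × 50 g/eq = 20,480 g.
(a) Rise: 20,480 g / 408,000 L × 1000 = 50.19 mg/L.

(b) Chlorine deficit: 5.0 − 2.1 = 2.9 ppm = 2.9 mg/L as Cl₂.
(b) Cl₂ equivalent needed: 2.9 mg/L × 457,000 L = 1,325,000 mg = 1325 g.
(b) Product at 57.3% available chlorine: 1325 / 0.573 = 2313 g.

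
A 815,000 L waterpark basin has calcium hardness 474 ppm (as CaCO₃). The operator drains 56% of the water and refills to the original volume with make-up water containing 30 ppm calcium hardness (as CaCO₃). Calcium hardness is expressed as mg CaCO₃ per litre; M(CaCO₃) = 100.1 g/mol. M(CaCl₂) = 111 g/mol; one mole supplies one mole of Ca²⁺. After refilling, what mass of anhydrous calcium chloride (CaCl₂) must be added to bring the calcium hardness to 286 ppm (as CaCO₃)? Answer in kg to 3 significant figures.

After draining 56% and refilling: 474 × 0.44 + 30 × 0.56 = 225.36 ppm.
Deficit to target: 286 − 225.36 = 60.64 mg/L.
As CaCO₃: 60.64 mg/L × 815,000 L = 49,420 g; ÷ 100.1 = 493.7 mol Ca²⁺.
Mass: 493.7 × 111 = 54,800 g.

54.8 kg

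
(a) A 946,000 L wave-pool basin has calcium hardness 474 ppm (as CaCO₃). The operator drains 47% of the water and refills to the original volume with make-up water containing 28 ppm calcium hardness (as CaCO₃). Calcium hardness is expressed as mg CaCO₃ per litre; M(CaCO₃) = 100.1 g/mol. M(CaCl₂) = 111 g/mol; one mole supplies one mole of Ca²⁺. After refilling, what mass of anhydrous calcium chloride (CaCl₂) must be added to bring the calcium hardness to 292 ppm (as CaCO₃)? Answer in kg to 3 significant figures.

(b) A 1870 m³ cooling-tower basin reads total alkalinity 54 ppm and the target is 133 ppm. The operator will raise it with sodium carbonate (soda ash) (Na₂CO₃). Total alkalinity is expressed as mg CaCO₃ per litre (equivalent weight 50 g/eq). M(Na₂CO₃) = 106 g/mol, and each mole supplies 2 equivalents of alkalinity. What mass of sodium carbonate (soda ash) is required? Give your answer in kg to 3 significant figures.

(a) After draining 47% and refilling: 474 × 0.53 + 28 × 0.47 = 264.38 ppm.
(a) Deficit to target: 292 − 264.38 = 27.62 mg/L.
(a) As CaCO₃: 27.62 mg/L × 946,000 L = 26,130 g; ÷ 100.1 = 261 mol Ca²⁺.
(a) Mass: 261 × 111 = 28,970 g.

(b) Volume: 1870 m³ = 1,870,000 L.
(b) Alkalinity to add: (133 − 54) = 79 mg/L as CaCO₃ × 1,870,000 L = 147,700 g as CaCO₃.
(b) Equivalents: 147,700 g ÷ 50 g/eq = 2955 eq.
(b) Each mole of Na₂CO₃ supplies 2 eq, so 2955 / 2 = 1477 mol.
(b) Mass: 1477 mol × 106 g/mol = 156,600 g.

(a) 29.0 kg; (b) 157 kg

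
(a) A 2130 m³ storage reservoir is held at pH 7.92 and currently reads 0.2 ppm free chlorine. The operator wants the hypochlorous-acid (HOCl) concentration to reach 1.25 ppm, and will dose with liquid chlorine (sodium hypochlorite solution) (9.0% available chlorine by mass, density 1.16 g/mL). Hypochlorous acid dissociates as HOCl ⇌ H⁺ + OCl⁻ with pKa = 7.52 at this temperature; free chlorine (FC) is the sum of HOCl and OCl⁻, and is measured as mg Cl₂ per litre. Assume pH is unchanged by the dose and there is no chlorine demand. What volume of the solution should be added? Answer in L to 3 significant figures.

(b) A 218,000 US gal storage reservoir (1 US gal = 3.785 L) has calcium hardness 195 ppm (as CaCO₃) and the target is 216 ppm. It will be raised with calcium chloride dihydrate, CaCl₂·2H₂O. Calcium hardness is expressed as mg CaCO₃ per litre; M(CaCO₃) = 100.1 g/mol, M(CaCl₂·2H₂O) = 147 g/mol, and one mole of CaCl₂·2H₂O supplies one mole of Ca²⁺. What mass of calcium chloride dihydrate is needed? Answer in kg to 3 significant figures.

(a) Volume: 2130 m³ = 2,130,000 L.
(a) [OCl⁻]/[HOCl] = 10^(pH − pKa) = 10^(7.92 − 7.52) = 2.512; fraction as HOCl = 1/(1 + 2.512) = 0.2847.
(a) Free chlorine required for 1.25 ppm HOCl: 1.25 / 0.2847 = 4.39 ppm.
(a) FC to add: 4.39 − 0.2 = 4.19 mg/L as Cl₂.
(a) Cl₂ equivalent: 4.19 mg/L × 2,130,000 L = 8924 g.
(a) Product at 9.0% available Cl: 8924 / 0.09 = 99,160 g.
(a) Volume: 99,160 g ÷ 1.16 g/mL = 85,480 mL.

(b) Volume: 218,000 US gal × 3.785 L/gal = 825,130 L.
(b) Hardness to add: (216 − 195) = 21 mg/L as CaCO₃ × 825,130 L = 17,330 g as CaCO₃.
(b) Moles of Ca²⁺ (1 mol Ca²⁺ ≡ 1 mol CaCO₃): 17,330 / 100.1 g/mol = 173.1 mol.
(b) Mass of CaCl₂·2H₂O: 173.1 × 147 = 25,450 g.

(a) 85.5 L; (b) 25.4 kg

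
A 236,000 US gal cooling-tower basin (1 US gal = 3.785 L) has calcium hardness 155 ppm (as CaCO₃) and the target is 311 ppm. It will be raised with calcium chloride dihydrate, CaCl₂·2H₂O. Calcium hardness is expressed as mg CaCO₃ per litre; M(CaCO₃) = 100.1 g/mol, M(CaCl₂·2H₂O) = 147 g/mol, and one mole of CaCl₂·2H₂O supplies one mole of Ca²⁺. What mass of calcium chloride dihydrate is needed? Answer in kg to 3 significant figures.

205 kg

Volume: 236,000 US gal × 3.785 L/gal = 893,260 L.
Hardness to add: (311 − 155) = 156 mg/L as CaCO₃ × 893,260 L = 139,300 g as CaCO₃.
Moles of Ca²⁺ (1 mol Ca²⁺ ≡ 1 mol CaCO₃): 139,300 / 100.1 g/mol = 1392 mol.
Mass of CaCl₂·2H₂O: 1392 × 147 = 204,600 g.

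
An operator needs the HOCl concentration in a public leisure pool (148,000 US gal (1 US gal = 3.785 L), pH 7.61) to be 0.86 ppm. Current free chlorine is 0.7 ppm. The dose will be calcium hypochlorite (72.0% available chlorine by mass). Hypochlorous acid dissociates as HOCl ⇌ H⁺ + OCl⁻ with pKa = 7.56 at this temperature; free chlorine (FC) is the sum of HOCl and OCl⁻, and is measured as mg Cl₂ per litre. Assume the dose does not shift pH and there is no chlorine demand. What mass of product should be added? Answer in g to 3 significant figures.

875 g

Volume: 148,000 US gal × 3.785 L/gal = 560,180 L.
[OCl⁻]/[HOCl] = 10^(pH − pKa) = 10^(7.61 − 7.56) = 1.122; fraction as HOCl = 1/(1 + 1.122) = 0.4712.
Free chlorine required for 0.86 ppm HOCl: 0.86 / 0.4712 = 1.825 ppm.
FC to add: 1.825 − 0.7 = 1.125 mg/L as Cl₂.
Cl₂ equivalent: 1.125 mg/L × 560,180 L = 630.2 g.
Product at 72.0% available Cl: 630.2 / 0.72 = 875.2 g.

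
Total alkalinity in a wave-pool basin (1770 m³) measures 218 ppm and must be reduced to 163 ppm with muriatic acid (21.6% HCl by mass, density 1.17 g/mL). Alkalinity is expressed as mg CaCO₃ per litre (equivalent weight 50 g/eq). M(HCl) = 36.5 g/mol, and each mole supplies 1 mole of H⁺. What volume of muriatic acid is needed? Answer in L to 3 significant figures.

Volume: 1770 m³ = 1,770,000 L.
Alkalinity to neutralize: (218 − 163) = 55 mg/L as CaCO₃ × 1,770,000 L = 97,350 g as CaCO₃.
Equivalents of H⁺ required: 97,350 ÷ 50 g/eq = 1947 eq = 1947 mol HCl.
Mass of HCl: 1947 × 36.5 = 71,070 g.
Mass of 21.6% solution: 71,070 / 0.216 = 329,000 g.
Volume: 329,000 g ÷ 1.17 g/mL = 281,200 mL.

281 L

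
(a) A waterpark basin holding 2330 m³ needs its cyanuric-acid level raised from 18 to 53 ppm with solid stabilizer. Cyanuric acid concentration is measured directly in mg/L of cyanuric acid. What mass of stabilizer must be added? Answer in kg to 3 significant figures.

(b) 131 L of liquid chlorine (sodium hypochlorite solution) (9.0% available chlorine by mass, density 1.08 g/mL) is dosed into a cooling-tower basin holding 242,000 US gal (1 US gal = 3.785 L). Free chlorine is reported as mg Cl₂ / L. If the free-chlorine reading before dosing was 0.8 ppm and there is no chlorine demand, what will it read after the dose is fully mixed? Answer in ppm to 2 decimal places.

(a) 81.5 kg; (b) 14.70 ppm

(a) Volume: 2330 m³ = 2,330,000 L.
(a) CYA to add: (53 − 18) = 35 mg/L × 2,330,000 L = 81,550 g cyanuric acid.

(b) Volume: 242,000 US gal × 3.785 L/gal = 915,970 L.
(b) Mass of solution: 131 L × 1000 mL/L × 1.08 g/mL = 141,500 g.
(b) Available chlorine delivered: 141,500 g × 0.09 = 12,730 g as Cl₂.
(b) Concentration rise: 12,730 g / 915,970 L = 13.9 mg/L = 13.90 ppm.
(b) Final FC: 0.8 + 13.90 = 14.70 ppm.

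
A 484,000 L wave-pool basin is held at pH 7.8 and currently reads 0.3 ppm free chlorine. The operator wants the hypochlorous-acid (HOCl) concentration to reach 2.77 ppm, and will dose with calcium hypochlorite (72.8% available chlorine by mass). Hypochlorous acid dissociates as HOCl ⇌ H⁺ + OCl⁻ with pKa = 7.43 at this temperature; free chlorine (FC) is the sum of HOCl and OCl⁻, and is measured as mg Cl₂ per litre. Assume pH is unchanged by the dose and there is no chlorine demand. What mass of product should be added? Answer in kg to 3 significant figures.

5.96 kg

[OCl⁻]/[HOCl] = 10^(pH − pKa) = 10^(7.8 − 7.43) = 2.344; fraction as HOCl = 1/(1 + 2.344) = 0.299.
Free chlorine required for 2.77 ppm HOCl: 2.77 / 0.299 = 9.264 ppm.
FC to add: 9.264 − 0.3 = 8.964 mg/L as Cl₂.
Cl₂ equivalent: 8.964 mg/L × 484,000 L = 4338 g.
Product at 72.8% available Cl: 4338 / 0.728 = 5959 g.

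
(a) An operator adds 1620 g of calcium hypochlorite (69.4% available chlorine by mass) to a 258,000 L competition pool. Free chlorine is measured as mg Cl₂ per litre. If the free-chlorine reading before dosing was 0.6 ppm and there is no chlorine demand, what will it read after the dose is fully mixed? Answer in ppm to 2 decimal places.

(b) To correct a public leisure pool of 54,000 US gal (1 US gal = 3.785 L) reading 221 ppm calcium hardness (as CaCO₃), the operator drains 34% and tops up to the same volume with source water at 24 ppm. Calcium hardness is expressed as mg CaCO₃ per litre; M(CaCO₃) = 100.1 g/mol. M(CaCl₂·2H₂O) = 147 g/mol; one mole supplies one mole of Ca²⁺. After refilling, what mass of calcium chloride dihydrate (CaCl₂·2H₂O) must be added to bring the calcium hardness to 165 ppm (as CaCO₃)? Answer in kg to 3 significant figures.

(a) 4.96 ppm; (b) 3.30 kg

(a) Available chlorine delivered: 1620 g × 0.694 = 1124 g as Cl₂.
(a) Concentration rise: 1124 g / 258,000 L = 4.358 mg/L = 4.36 ppm.
(a) Final FC: 0.6 + 4.36 = 4.96 ppm.

(b) Volume: 54,000 US gal × 3.785 L/gal = 204,390 L.
(b) After draining 34% and refilling: 221 × 0.66 + 24 × 0.34 = 154.02 ppm.
(b) Deficit to target: 165 − 154.02 = 10.98 mg/L.
(b) As CaCO₃: 10.98 mg/L × 204,390 L = 2244 g; ÷ 100.1 = 22.42 mol Ca²⁺.
(b) Mass: 22.42 × 147 = 3296 g.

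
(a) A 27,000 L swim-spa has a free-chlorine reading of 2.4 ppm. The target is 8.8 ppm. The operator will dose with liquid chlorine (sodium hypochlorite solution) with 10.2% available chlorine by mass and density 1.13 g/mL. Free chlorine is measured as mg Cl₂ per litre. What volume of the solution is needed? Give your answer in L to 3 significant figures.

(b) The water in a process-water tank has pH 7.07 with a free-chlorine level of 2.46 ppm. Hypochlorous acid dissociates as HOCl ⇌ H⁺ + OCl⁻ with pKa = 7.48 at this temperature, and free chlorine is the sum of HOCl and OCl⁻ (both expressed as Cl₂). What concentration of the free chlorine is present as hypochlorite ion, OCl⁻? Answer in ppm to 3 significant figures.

(a) Chlorine deficit: 8.8 − 2.4 = 6.4 ppm = 6.4 mg/L as Cl₂.
(a) Cl₂ equivalent needed: 6.4 mg/L × 27,000 L = 172,800 mg = 172.8 g.
(a) Product at 10.2% available chlorine: 172.8 / 0.102 = 1694 g.
(a) Volume at density 1.13 g/mL: 1694 g ÷ 1.13 g/mL = 1499 mL.

(b) [OCl⁻]/[HOCl] = 10^(pH − pKa) = 10^(7.07 − 7.48) = 10^-0.41 = 0.389.
(b) Fraction as HOCl = 1 / (1 + 0.389) = 0.7199.
(b) OCl⁻ = (1 − 0.7199) × 2.46 ppm = 0.689 ppm.

(a) 1.50 L; (b) 0.689 ppm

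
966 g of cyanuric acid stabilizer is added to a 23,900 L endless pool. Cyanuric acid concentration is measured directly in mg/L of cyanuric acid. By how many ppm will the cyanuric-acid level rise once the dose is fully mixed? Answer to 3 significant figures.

Rise: 966 g / 23,900 L × 1000 = 40.42 mg/L.

40.4 ppm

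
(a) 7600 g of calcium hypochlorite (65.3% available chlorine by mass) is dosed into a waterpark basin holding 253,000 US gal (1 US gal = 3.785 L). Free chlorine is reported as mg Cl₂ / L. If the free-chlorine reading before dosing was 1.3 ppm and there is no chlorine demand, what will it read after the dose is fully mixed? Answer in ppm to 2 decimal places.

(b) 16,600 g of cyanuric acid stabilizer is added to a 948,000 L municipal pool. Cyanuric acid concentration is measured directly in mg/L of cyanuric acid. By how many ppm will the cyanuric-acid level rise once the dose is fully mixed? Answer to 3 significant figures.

(a) 6.48 ppm; (b) 17.5 ppm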